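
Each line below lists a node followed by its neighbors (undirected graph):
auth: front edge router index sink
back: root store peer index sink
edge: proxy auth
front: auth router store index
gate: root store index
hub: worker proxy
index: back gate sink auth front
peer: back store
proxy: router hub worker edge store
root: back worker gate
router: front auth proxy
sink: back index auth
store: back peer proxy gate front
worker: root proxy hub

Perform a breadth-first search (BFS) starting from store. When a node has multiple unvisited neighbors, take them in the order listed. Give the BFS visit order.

Visit store; enqueue back, peer, proxy, gate, front → queue [back, peer, proxy, gate, front]
Visit back; enqueue root, index, sink → queue [peer, proxy, gate, front, root, index, sink]
Visit peer → queue [proxy, gate, front, root, index, sink]
Visit proxy; enqueue router, hub, worker, edge → queue [gate, front, root, index, sink, router, hub, worker, edge]
Visit gate → queue [front, root, index, sink, router, hub, worker, edge]
Visit front; enqueue auth → queue [root, index, sink, router, hub, worker, edge, auth]
Visit root → queue [index, sink, router, hub, worker, edge, auth]
Visit index → queue [sink, router, hub, worker, edge, auth]
Visit sink → queue [router, hub, worker, edge, auth]
Visit router → queue [hub, worker, edge, auth]
Visit hub → queue [worker, edge, auth]
Visit worker → queue [edge, auth]
Visit edge → queue [auth]
Visit auth → queue []

store -> back -> peer -> proxy -> gate -> front -> root -> index -> sink -> router -> hub -> worker -> edge -> auth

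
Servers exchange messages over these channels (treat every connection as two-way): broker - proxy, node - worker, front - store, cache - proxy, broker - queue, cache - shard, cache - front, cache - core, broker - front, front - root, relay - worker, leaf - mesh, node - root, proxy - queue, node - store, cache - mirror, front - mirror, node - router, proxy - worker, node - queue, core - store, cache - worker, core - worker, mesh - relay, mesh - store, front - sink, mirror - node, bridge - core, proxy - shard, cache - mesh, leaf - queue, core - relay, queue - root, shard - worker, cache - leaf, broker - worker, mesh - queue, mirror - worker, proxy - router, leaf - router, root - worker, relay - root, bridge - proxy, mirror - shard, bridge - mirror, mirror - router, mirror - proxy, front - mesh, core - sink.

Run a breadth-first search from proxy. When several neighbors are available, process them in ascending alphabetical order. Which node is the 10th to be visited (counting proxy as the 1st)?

Visit proxy; enqueue bridge, broker, cache, mirror, queue, router, shard, worker → queue [bridge, broker, cache, mirror, queue, router, shard, worker]
Visit bridge; enqueue core → queue [broker, cache, mirror, queue, router, shard, worker, core]
Visit broker; enqueue front → queue [cache, mirror, queue, router, shard, worker, core, front]
Visit cache; enqueue leaf, mesh → queue [mirror, queue, router, shard, worker, core, front, leaf, mesh]
Visit mirror; enqueue node → queue [queue, router, shard, worker, core, front, leaf, mesh, node]
Visit queue; enqueue root → queue [router, shard, worker, core, front, leaf, mesh, node, root]
Visit router → queue [shard, worker, core, front, leaf, mesh, node, root]
Visit shard → queue [worker, core, front, leaf, mesh, node, root]
Visit worker; enqueue relay → queue [core, front, leaf, mesh, node, root, relay]
Visit core; enqueue sink, store → queue [front, leaf, mesh, node, root, relay, sink, store]
Visit front → queue [leaf, mesh, node, root, relay, sink, store]
Visit leaf → queue [mesh, node, root, relay, sink, store]
Visit mesh → queue [node, root, relay, sink, store]
Visit node → queue [root, relay, sink, store]
Visit root → queue [relay, sink, store]
Visit relay → queue [sink, store]
Visit sink → queue [store]
Visit store → queue []

Visit order: proxy, bridge, broker, cache, mirror, queue, router, shard, worker, core, front, leaf, mesh, node, root, relay, sink, store

core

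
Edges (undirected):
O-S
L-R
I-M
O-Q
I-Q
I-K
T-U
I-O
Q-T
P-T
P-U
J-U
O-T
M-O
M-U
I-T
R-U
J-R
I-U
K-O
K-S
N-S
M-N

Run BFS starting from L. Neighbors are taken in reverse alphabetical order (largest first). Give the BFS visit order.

L -> R -> U -> J -> T -> P -> M -> I -> Q -> O -> N -> K -> S

Visit L; enqueue R → queue [R]
Visit R; enqueue U, J → queue [U, J]
Visit U; enqueue T, P, M, I → queue [J, T, P, M, I]
Visit J → queue [T, P, M, I]
Visit T; enqueue Q, O → queue [P, M, I, Q, O]
Visit P → queue [M, I, Q, O]
Visit M; enqueue N → queue [I, Q, O, N]
Visit I; enqueue K → queue [Q, O, N, K]
Visit Q → queue [O, N, K]
Visit O; enqueue S → queue [N, K, S]
Visit N → queue [K, S]
Visit K → queue [S]
Visit S → queue []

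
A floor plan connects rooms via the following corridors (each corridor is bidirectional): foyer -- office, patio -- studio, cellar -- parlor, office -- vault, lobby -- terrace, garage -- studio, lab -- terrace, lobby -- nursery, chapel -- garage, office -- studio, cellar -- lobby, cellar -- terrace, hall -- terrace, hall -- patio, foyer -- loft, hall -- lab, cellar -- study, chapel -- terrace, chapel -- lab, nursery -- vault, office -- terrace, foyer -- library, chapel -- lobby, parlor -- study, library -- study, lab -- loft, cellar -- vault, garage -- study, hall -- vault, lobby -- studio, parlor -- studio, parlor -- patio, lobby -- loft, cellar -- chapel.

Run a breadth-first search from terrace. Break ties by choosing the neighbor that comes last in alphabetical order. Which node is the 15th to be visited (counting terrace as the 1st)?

Visit terrace; enqueue office, lobby, lab, hall, chapel, cellar → queue [office, lobby, lab, hall, chapel, cellar]
Visit office; enqueue vault, studio, foyer → queue [lobby, lab, hall, chapel, cellar, vault, studio, foyer]
Visit lobby; enqueue nursery, loft → queue [lab, hall, chapel, cellar, vault, studio, foyer, nursery, loft]
Visit lab → queue [hall, chapel, cellar, vault, studio, foyer, nursery, loft]
Visit hall; enqueue patio → queue [chapel, cellar, vault, studio, foyer, nursery, loft, patio]
Visit chapel; enqueue garage → queue [cellar, vault, studio, foyer, nursery, loft, patio, garage]
Visit cellar; enqueue study, parlor → queue [vault, studio, foyer, nursery, loft, patio, garage, study, parlor]
Visit vault → queue [studio, foyer, nursery, loft, patio, garage, study, parlor]
Visit studio → queue [foyer, nursery, loft, patio, garage, study, parlor]
Visit foyer; enqueue library → queue [nursery, loft, patio, garage, study, parlor, library]
Visit nursery → queue [loft, patio, garage, study, parlor, library]
Visit loft → queue [patio, garage, study, parlor, library]
Visit patio → queue [garage, study, parlor, library]
Visit garage → queue [study, parlor, library]
Visit study → queue [parlor, library]
Visit parlor → queue [library]
Visit library → queue []

Visit order: terrace, office, lobby, lab, hall, chapel, cellar, vault, studio, foyer, nursery, loft, patio, garage, study, parlor, library

study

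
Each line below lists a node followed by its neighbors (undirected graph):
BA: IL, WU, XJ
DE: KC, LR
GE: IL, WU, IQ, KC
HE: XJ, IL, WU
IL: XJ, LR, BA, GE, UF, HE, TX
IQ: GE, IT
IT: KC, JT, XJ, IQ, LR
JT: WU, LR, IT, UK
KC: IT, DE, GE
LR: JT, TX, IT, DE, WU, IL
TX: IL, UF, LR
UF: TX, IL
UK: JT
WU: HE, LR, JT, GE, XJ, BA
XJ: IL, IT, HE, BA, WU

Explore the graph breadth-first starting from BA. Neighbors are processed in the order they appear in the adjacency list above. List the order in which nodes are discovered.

BA IL WU XJ LR GE UF HE TX JT IT DE IQ KC UK

Visit BA; enqueue IL, WU, XJ → queue [IL, WU, XJ]
Visit IL; enqueue LR, GE, UF, HE, TX → queue [WU, XJ, LR, GE, UF, HE, TX]
Visit WU; enqueue JT → queue [XJ, LR, GE, UF, HE, TX, JT]
Visit XJ; enqueue IT → queue [LR, GE, UF, HE, TX, JT, IT]
Visit LR; enqueue DE → queue [GE, UF, HE, TX, JT, IT, DE]
Visit GE; enqueue IQ, KC → queue [UF, HE, TX, JT, IT, DE, IQ, KC]
Visit UF → queue [HE, TX, JT, IT, DE, IQ, KC]
Visit HE → queue [TX, JT, IT, DE, IQ, KC]
Visit TX → queue [JT, IT, DE, IQ, KC]
Visit JT; enqueue UK → queue [IT, DE, IQ, KC, UK]
Visit IT → queue [DE, IQ, KC, UK]
Visit DE → queue [IQ, KC, UK]
Visit IQ → queue [KC, UK]
Visit KC → queue [UK]
Visit UK → queue []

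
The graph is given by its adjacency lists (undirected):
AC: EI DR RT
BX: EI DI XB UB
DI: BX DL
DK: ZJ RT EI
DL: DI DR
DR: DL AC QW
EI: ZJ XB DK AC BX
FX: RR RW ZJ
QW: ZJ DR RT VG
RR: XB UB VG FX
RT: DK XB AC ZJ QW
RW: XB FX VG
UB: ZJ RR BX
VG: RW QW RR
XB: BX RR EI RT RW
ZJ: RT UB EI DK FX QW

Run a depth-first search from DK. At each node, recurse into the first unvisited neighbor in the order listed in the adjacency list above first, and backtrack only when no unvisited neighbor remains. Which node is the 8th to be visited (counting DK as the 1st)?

DR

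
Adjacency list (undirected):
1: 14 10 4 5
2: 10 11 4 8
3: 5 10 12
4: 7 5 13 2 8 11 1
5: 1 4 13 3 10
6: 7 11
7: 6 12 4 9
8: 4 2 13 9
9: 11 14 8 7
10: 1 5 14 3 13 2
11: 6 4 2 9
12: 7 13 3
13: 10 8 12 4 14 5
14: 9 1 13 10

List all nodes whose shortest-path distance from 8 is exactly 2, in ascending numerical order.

Level 0: 8
Level 1: 2, 4, 9, 13
Level 2: 1, 5, 7, 10, 11, 12, 14
Level 3: 3, 6

1, 5, 7, 10, 11, 12, 14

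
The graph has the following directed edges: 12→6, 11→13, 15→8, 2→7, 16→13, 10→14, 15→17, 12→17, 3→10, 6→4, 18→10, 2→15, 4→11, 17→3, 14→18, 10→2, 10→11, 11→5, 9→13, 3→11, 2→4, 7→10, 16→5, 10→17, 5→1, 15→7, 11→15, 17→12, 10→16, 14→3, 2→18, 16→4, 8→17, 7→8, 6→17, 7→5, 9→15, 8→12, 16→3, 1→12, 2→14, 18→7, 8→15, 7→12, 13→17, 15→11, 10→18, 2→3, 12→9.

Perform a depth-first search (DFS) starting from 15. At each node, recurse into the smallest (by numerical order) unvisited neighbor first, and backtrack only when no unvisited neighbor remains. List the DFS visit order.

15 7 5 1 12 6 4 11 13 17 3 10 2 14 18 16 9 8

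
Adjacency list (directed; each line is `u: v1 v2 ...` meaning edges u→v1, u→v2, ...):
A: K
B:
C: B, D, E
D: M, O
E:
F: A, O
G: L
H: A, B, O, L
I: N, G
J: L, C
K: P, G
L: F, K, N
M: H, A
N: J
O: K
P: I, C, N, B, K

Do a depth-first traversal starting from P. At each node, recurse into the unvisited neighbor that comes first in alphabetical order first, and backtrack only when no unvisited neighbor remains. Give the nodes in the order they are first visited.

Visit P
P → B
P → C
C → D
D → M
M → A
A → K
K → G
G → L
L → F
F → O
L → N
N → J
M → H
C → E
P → I

P B C D M A K G L F O N J H E I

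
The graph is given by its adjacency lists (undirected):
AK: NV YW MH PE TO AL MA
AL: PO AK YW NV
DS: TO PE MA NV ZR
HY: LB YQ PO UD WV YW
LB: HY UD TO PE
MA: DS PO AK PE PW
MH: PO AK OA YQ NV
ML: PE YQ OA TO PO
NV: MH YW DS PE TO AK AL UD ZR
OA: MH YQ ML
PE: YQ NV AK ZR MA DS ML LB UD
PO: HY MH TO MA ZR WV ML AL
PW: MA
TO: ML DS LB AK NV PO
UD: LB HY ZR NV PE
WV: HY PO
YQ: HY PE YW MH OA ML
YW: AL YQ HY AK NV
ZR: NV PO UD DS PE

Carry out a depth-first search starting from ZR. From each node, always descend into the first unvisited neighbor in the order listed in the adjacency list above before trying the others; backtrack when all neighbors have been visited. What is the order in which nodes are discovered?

ZR → NV → MH → PO → HY → LB → UD → PE → YQ → YW → AL → AK → TO → ML → OA → DS → MA → PW → WV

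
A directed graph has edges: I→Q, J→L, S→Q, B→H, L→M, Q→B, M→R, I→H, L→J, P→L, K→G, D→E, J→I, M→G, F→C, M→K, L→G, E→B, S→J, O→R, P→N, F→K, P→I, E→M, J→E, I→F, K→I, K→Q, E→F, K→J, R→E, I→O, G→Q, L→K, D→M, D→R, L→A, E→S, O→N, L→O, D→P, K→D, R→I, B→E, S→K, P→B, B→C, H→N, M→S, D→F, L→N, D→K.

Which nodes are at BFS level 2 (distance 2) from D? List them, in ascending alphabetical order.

Level 0: D
Level 1: E, F, K, M, P, R
Level 2: B, C, G, I, J, L, N, Q, S
Level 3: A, H, O

B, C, G, I, J, L, N, Q, S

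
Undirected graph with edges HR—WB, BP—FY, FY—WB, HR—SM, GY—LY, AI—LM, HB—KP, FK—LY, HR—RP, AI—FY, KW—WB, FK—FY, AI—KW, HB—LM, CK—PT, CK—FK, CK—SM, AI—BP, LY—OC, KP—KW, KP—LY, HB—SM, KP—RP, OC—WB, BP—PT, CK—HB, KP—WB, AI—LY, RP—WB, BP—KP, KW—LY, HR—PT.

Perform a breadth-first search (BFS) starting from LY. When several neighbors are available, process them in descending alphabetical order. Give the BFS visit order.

Visit LY; enqueue OC, KW, KP, GY, FK, AI → queue [OC, KW, KP, GY, FK, AI]
Visit OC; enqueue WB → queue [KW, KP, GY, FK, AI, WB]
Visit KW → queue [KP, GY, FK, AI, WB]
Visit KP; enqueue RP, HB, BP → queue [GY, FK, AI, WB, RP, HB, BP]
Visit GY → queue [FK, AI, WB, RP, HB, BP]
Visit FK; enqueue FY, CK → queue [AI, WB, RP, HB, BP, FY, CK]
Visit AI; enqueue LM → queue [WB, RP, HB, BP, FY, CK, LM]
Visit WB; enqueue HR → queue [RP, HB, BP, FY, CK, LM, HR]
Visit RP → queue [HB, BP, FY, CK, LM, HR]
Visit HB; enqueue SM → queue [BP, FY, CK, LM, HR, SM]
Visit BP; enqueue PT → queue [FY, CK, LM, HR, SM, PT]
Visit FY → queue [CK, LM, HR, SM, PT]
Visit CK → queue [LM, HR, SM, PT]
Visit LM → queue [HR, SM, PT]
Visit HR → queue [SM, PT]
Visit SM → queue [PT]
Visit PT → queue []

LY → OC → KW → KP → GY → FK → AI → WB → RP → HB → BP → FY → CK → LM → HR → SM → PT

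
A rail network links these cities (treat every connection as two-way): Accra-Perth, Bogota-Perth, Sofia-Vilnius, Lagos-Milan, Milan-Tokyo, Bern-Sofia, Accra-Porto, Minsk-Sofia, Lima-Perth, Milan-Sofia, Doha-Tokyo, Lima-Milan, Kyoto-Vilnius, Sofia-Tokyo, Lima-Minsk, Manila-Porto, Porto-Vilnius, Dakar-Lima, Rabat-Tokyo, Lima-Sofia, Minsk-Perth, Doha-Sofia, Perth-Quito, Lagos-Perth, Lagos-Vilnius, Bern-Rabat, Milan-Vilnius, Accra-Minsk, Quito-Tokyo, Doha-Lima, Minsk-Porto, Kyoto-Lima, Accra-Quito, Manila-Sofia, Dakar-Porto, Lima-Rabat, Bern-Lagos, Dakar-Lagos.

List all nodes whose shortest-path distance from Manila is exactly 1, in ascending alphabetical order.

Porto, Sofia

Level 0: Manila
Level 1: Porto, Sofia
Level 2: Accra, Bern, Dakar, Doha, Lima, Milan, Minsk, Tokyo, Vilnius
Level 3: Kyoto, Lagos, Perth, Quito, Rabat
Level 4: Bogota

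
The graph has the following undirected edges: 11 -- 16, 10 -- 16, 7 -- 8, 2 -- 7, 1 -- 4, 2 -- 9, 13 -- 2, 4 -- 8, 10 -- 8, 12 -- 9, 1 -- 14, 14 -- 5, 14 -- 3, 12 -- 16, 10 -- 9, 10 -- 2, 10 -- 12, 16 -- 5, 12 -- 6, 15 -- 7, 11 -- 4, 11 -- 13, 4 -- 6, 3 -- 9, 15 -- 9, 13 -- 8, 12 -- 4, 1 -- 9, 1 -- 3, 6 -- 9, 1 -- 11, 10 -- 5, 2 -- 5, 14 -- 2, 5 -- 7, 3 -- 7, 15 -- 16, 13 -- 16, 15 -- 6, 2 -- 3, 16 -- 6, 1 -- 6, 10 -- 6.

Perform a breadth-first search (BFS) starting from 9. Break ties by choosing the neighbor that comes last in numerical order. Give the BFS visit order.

Visit 9; enqueue 15, 12, 10, 6, 3, 2, 1 → queue [15, 12, 10, 6, 3, 2, 1]
Visit 15; enqueue 16, 7 → queue [12, 10, 6, 3, 2, 1, 16, 7]
Visit 12; enqueue 4 → queue [10, 6, 3, 2, 1, 16, 7, 4]
Visit 10; enqueue 8, 5 → queue [6, 3, 2, 1, 16, 7, 4, 8, 5]
Visit 6 → queue [3, 2, 1, 16, 7, 4, 8, 5]
Visit 3; enqueue 14 → queue [2, 1, 16, 7, 4, 8, 5, 14]
Visit 2; enqueue 13 → queue [1, 16, 7, 4, 8, 5, 14, 13]
Visit 1; enqueue 11 → queue [16, 7, 4, 8, 5, 14, 13, 11]
Visit 16 → queue [7, 4, 8, 5, 14, 13, 11]
Visit 7 → queue [4, 8, 5, 14, 13, 11]
Visit 4 → queue [8, 5, 14, 13, 11]
Visit 8 → queue [5, 14, 13, 11]
Visit 5 → queue [14, 13, 11]
Visit 14 → queue [13, 11]
Visit 13 → queue [11]
Visit 11 → queue []

9, 15, 12, 10, 6, 3, 2, 1, 16, 7, 4, 8, 5, 14, 13, 11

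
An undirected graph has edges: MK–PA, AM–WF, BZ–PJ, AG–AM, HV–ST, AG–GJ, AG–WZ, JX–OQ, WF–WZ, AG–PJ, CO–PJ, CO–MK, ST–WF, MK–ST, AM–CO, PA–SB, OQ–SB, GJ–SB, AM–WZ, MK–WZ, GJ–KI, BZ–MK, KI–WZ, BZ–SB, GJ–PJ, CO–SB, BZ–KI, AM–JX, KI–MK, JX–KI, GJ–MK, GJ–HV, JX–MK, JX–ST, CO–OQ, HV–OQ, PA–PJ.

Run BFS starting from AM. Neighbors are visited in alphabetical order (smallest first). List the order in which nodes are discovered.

Visit AM; enqueue AG, CO, JX, WF, WZ → queue [AG, CO, JX, WF, WZ]
Visit AG; enqueue GJ, PJ → queue [CO, JX, WF, WZ, GJ, PJ]
Visit CO; enqueue MK, OQ, SB → queue [JX, WF, WZ, GJ, PJ, MK, OQ, SB]
Visit JX; enqueue KI, ST → queue [WF, WZ, GJ, PJ, MK, OQ, SB, KI, ST]
Visit WF → queue [WZ, GJ, PJ, MK, OQ, SB, KI, ST]
Visit WZ → queue [GJ, PJ, MK, OQ, SB, KI, ST]
Visit GJ; enqueue HV → queue [PJ, MK, OQ, SB, KI, ST, HV]
Visit PJ; enqueue BZ, PA → queue [MK, OQ, SB, KI, ST, HV, BZ, PA]
Visit MK → queue [OQ, SB, KI, ST, HV, BZ, PA]
Visit OQ → queue [SB, KI, ST, HV, BZ, PA]
Visit SB → queue [KI, ST, HV, BZ, PA]
Visit KI → queue [ST, HV, BZ, PA]
Visit ST → queue [HV, BZ, PA]
Visit HV → queue [BZ, PA]
Visit BZ → queue [PA]
Visit PA → queue []

AM, AG, CO, JX, WF, WZ, GJ, PJ, MK, OQ, SB, KI, ST, HV, BZ, PA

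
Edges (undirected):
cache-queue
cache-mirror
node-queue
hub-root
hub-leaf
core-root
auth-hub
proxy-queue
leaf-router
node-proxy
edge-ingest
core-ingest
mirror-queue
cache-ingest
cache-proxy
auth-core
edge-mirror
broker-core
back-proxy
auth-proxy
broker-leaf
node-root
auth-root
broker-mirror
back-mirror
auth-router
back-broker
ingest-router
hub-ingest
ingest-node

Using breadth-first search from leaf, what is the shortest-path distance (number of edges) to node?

Level 0: leaf
Level 1: broker, hub, router
Level 2: auth, back, core, ingest, mirror, root
Level 3: cache, edge, node, proxy, queue
node first appears at level 3.

3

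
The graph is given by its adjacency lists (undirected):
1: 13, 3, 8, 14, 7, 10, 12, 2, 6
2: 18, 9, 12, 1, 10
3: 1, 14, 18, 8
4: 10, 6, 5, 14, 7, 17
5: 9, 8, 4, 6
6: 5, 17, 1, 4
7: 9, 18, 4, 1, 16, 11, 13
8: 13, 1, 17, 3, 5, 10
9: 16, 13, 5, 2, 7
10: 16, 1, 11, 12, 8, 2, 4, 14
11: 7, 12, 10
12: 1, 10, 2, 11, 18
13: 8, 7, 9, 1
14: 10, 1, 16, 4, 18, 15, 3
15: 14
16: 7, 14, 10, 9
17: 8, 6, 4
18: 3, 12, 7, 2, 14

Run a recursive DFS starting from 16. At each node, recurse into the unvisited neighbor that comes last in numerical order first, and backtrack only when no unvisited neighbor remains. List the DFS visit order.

16 -> 14 -> 18 -> 12 -> 11 -> 10 -> 8 -> 17 -> 6 -> 5 -> 9 -> 13 -> 7 -> 4 -> 1 -> 3 -> 2 -> 15

Visit 16
16 → 14
14 → 18
18 → 12
12 → 11
11 → 10
10 → 8
8 → 17
17 → 6
6 → 5
5 → 9
9 → 13
13 → 7
7 → 4
7 → 1
1 → 3
1 → 2
14 → 15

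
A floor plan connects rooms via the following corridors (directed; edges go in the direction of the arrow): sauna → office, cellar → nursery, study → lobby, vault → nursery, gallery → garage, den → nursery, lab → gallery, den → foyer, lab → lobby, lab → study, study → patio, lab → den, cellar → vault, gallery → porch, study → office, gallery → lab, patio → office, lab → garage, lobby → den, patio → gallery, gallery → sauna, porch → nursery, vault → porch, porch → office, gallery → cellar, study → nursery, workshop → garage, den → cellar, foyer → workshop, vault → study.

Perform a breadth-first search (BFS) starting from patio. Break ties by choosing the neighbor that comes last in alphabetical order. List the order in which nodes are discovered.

Visit patio; enqueue office, gallery → queue [office, gallery]
Visit office → queue [gallery]
Visit gallery; enqueue sauna, porch, lab, garage, cellar → queue [sauna, porch, lab, garage, cellar]
Visit sauna → queue [porch, lab, garage, cellar]
Visit porch; enqueue nursery → queue [lab, garage, cellar, nursery]
Visit lab; enqueue study, lobby, den → queue [garage, cellar, nursery, study, lobby, den]
Visit garage → queue [cellar, nursery, study, lobby, den]
Visit cellar; enqueue vault → queue [nursery, study, lobby, den, vault]
Visit nursery → queue [study, lobby, den, vault]
Visit study → queue [lobby, den, vault]
Visit lobby → queue [den, vault]
Visit den; enqueue foyer → queue [vault, foyer]
Visit vault → queue [foyer]
Visit foyer; enqueue workshop → queue [workshop]
Visit workshop → queue []

patio -> office -> gallery -> sauna -> porch -> lab -> garage -> cellar -> nursery -> study -> lobby -> den -> vault -> foyer -> workshop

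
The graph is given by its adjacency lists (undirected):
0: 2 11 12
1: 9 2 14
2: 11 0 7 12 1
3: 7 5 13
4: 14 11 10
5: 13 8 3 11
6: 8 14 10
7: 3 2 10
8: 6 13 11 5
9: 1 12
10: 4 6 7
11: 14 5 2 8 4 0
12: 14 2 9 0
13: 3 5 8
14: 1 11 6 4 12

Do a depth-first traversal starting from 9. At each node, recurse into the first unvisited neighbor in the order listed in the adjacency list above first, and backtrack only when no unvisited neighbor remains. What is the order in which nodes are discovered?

9, 1, 2, 11, 14, 6, 8, 13, 3, 7, 10, 4, 5, 12, 0

Visit 9
9 → 1
1 → 2
2 → 11
11 → 14
14 → 6
6 → 8
8 → 13
13 → 3
3 → 7
7 → 10
10 → 4
3 → 5
14 → 12
12 → 0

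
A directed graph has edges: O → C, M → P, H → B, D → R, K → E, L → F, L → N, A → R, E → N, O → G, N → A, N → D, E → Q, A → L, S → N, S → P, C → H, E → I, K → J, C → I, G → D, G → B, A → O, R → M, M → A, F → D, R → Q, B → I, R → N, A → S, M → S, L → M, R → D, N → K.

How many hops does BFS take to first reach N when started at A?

Level 0: A
Level 1: L, O, R, S
Level 2: C, D, F, G, M, N, P, Q
Level 3: B, H, I, K
Level 4: E, J
N first appears at level 2.

2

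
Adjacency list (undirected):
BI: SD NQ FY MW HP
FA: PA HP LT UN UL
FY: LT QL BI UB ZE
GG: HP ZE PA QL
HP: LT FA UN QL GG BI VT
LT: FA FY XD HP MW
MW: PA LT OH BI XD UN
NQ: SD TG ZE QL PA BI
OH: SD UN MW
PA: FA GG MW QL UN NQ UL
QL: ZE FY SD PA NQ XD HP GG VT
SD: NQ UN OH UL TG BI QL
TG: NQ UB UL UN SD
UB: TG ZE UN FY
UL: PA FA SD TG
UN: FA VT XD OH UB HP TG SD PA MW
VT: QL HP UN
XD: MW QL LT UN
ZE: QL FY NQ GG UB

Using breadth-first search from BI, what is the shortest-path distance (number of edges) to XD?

2

Level 0: BI
Level 1: FY, HP, MW, NQ, SD
Level 2: FA, GG, LT, OH, PA, QL, TG, UB, UL, UN, VT, XD, ZE
XD first appears at level 2.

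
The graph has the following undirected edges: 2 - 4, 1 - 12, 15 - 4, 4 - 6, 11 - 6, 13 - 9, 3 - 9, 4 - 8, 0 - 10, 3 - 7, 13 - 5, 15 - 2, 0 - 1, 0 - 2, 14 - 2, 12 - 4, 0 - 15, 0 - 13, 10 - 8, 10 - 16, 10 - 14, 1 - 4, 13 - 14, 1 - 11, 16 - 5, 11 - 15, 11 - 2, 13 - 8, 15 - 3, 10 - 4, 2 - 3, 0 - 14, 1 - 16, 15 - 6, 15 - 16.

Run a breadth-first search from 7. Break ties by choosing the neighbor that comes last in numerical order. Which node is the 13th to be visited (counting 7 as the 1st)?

10

Visit 7; enqueue 3 → queue [3]
Visit 3; enqueue 15, 9, 2 → queue [15, 9, 2]
Visit 15; enqueue 16, 11, 6, 4, 0 → queue [9, 2, 16, 11, 6, 4, 0]
Visit 9; enqueue 13 → queue [2, 16, 11, 6, 4, 0, 13]
Visit 2; enqueue 14 → queue [16, 11, 6, 4, 0, 13, 14]
Visit 16; enqueue 10, 5, 1 → queue [11, 6, 4, 0, 13, 14, 10, 5, 1]
Visit 11 → queue [6, 4, 0, 13, 14, 10, 5, 1]
Visit 6 → queue [4, 0, 13, 14, 10, 5, 1]
Visit 4; enqueue 12, 8 → queue [0, 13, 14, 10, 5, 1, 12, 8]
Visit 0 → queue [13, 14, 10, 5, 1, 12, 8]
Visit 13 → queue [14, 10, 5, 1, 12, 8]
Visit 14 → queue [10, 5, 1, 12, 8]
Visit 10 → queue [5, 1, 12, 8]
Visit 5 → queue [1, 12, 8]
Visit 1 → queue [12, 8]
Visit 12 → queue [8]
Visit 8 → queue []

Visit order: 7, 3, 15, 9, 2, 16, 11, 6, 4, 0, 13, 14, 10, 5, 1, 12, 8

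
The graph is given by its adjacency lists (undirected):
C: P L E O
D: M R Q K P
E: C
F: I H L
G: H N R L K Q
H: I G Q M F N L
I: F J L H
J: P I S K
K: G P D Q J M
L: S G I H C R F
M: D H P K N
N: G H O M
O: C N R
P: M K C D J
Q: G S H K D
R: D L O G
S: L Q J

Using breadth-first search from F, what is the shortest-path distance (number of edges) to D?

Level 0: F
Level 1: H, I, L
Level 2: C, G, J, M, N, Q, R, S
Level 3: D, E, K, O, P
D first appears at level 3.

3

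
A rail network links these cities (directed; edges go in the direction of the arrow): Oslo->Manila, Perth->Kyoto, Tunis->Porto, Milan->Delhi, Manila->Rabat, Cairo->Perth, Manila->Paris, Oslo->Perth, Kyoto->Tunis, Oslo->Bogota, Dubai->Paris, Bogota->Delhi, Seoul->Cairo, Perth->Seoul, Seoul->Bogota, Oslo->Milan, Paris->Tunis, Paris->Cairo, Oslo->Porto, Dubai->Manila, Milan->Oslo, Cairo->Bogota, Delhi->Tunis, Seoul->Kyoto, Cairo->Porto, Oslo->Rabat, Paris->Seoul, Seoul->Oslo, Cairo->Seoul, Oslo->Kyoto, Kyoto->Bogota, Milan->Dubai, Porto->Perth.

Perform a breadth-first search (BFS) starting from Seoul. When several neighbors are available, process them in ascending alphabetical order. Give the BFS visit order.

Seoul → Bogota → Cairo → Kyoto → Oslo → Delhi → Perth → Porto → Tunis → Manila → Milan → Rabat → Paris → Dubai

Visit Seoul; enqueue Bogota, Cairo, Kyoto, Oslo → queue [Bogota, Cairo, Kyoto, Oslo]
Visit Bogota; enqueue Delhi → queue [Cairo, Kyoto, Oslo, Delhi]
Visit Cairo; enqueue Perth, Porto → queue [Kyoto, Oslo, Delhi, Perth, Porto]
Visit Kyoto; enqueue Tunis → queue [Oslo, Delhi, Perth, Porto, Tunis]
Visit Oslo; enqueue Manila, Milan, Rabat → queue [Delhi, Perth, Porto, Tunis, Manila, Milan, Rabat]
Visit Delhi → queue [Perth, Porto, Tunis, Manila, Milan, Rabat]
Visit Perth → queue [Porto, Tunis, Manila, Milan, Rabat]
Visit Porto → queue [Tunis, Manila, Milan, Rabat]
Visit Tunis → queue [Manila, Milan, Rabat]
Visit Manila; enqueue Paris → queue [Milan, Rabat, Paris]
Visit Milan; enqueue Dubai → queue [Rabat, Paris, Dubai]
Visit Rabat → queue [Paris, Dubai]
Visit Paris → queue [Dubai]
Visit Dubai → queue []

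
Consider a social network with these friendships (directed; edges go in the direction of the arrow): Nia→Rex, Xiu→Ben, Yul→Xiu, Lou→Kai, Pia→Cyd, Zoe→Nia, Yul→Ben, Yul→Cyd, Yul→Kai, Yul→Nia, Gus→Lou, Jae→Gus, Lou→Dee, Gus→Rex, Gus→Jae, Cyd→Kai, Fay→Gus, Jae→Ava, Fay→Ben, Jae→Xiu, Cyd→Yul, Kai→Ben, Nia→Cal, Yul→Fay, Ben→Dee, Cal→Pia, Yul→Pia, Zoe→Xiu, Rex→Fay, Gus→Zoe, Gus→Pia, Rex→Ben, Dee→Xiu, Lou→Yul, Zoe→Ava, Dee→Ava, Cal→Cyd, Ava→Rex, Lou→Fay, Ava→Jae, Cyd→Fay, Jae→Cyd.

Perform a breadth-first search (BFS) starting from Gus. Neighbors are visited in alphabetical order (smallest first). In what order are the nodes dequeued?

Visit Gus; enqueue Jae, Lou, Pia, Rex, Zoe → queue [Jae, Lou, Pia, Rex, Zoe]
Visit Jae; enqueue Ava, Cyd, Xiu → queue [Lou, Pia, Rex, Zoe, Ava, Cyd, Xiu]
Visit Lou; enqueue Dee, Fay, Kai, Yul → queue [Pia, Rex, Zoe, Ava, Cyd, Xiu, Dee, Fay, Kai, Yul]
Visit Pia → queue [Rex, Zoe, Ava, Cyd, Xiu, Dee, Fay, Kai, Yul]
Visit Rex; enqueue Ben → queue [Zoe, Ava, Cyd, Xiu, Dee, Fay, Kai, Yul, Ben]
Visit Zoe; enqueue Nia → queue [Ava, Cyd, Xiu, Dee, Fay, Kai, Yul, Ben, Nia]
Visit Ava → queue [Cyd, Xiu, Dee, Fay, Kai, Yul, Ben, Nia]
Visit Cyd → queue [Xiu, Dee, Fay, Kai, Yul, Ben, Nia]
Visit Xiu → queue [Dee, Fay, Kai, Yul, Ben, Nia]
Visit Dee → queue [Fay, Kai, Yul, Ben, Nia]
Visit Fay → queue [Kai, Yul, Ben, Nia]
Visit Kai → queue [Yul, Ben, Nia]
Visit Yul → queue [Ben, Nia]
Visit Ben → queue [Nia]
Visit Nia; enqueue Cal → queue [Cal]
Visit Cal → queue []

Gus -> Jae -> Lou -> Pia -> Rex -> Zoe -> Ava -> Cyd -> Xiu -> Dee -> Fay -> Kai -> Yul -> Ben -> Nia -> Cal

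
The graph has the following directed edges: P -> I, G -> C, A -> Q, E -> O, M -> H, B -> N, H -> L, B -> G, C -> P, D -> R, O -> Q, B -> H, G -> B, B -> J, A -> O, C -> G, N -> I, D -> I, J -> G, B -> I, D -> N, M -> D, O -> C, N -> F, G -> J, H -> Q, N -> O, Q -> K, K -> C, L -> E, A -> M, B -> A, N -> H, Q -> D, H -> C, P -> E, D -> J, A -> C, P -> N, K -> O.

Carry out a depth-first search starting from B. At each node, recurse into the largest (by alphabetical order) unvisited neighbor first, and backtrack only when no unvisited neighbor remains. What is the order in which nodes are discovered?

B, N, O, Q, K, C, P, I, E, G, J, D, R, H, L, F, A, M

Visit B
B → N
N → O
O → Q
Q → K
K → C
C → P
P → I
P → E
C → G
G → J
Q → D
D → R
N → H
H → L
N → F
B → A
A → M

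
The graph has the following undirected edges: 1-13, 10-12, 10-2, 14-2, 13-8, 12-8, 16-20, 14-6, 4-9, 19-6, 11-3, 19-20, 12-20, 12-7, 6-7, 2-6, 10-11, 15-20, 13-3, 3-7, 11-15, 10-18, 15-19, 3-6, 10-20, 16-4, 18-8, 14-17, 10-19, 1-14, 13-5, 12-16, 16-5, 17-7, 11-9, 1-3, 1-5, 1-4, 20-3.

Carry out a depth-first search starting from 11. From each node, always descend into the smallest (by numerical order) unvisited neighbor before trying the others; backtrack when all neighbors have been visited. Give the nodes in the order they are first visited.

11 3 1 4 9 16 5 13 8 12 7 6 2 10 18 19 15 20 14 17

Visit 11
11 → 3
3 → 1
1 → 4
4 → 9
4 → 16
16 → 5
5 → 13
13 → 8
8 → 12
12 → 7
7 → 6
6 → 2
2 → 10
10 → 18
10 → 19
19 → 15
15 → 20
2 → 14
14 → 17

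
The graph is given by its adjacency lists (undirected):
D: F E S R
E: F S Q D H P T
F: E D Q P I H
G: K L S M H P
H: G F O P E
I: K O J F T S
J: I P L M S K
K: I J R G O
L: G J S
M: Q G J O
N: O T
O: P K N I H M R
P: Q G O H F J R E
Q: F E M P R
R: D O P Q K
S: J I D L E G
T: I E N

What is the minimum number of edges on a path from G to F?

2

Level 0: G
Level 1: H, K, L, M, P, S
Level 2: D, E, F, I, J, O, Q, R
Level 3: N, T
F first appears at level 2.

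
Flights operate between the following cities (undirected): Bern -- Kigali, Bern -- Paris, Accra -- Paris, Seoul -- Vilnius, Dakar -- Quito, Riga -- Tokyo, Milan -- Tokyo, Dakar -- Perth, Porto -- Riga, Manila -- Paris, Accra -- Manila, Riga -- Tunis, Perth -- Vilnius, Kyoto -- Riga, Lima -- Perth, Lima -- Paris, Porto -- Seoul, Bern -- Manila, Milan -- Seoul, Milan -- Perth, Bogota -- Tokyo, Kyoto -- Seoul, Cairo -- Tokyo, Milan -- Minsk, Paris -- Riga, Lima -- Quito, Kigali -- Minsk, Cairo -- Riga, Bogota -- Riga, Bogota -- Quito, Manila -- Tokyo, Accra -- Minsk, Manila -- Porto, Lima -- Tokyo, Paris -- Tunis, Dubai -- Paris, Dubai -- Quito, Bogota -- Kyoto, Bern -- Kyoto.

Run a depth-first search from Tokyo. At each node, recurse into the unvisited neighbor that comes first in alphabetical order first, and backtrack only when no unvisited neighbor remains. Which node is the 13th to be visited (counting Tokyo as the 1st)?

Perth

Visit Tokyo
Tokyo → Bogota
Bogota → Kyoto
Kyoto → Bern
Bern → Kigali
Kigali → Minsk
Minsk → Accra
Accra → Manila
Manila → Paris
Paris → Dubai
Dubai → Quito
Quito → Dakar
Dakar → Perth
Perth → Lima
Perth → Milan
Milan → Seoul
Seoul → Porto
Porto → Riga
Riga → Cairo
Riga → Tunis
Seoul → Vilnius

Visit order: Tokyo, Bogota, Kyoto, Bern, Kigali, Minsk, Accra, Manila, Paris, Dubai, Quito, Dakar, Perth, Lima, Milan, Seoul, Porto, Riga, Cairo, Tunis, Vilnius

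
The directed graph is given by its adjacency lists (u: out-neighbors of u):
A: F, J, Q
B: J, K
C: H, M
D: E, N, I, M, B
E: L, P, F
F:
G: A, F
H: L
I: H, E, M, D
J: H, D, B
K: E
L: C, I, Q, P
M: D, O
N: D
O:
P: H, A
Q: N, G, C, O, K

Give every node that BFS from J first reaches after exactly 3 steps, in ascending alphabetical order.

C, F, O, P, Q

Level 0: J
Level 1: B, D, H
Level 2: E, I, K, L, M, N
Level 3: C, F, O, P, Q
Level 4: A, G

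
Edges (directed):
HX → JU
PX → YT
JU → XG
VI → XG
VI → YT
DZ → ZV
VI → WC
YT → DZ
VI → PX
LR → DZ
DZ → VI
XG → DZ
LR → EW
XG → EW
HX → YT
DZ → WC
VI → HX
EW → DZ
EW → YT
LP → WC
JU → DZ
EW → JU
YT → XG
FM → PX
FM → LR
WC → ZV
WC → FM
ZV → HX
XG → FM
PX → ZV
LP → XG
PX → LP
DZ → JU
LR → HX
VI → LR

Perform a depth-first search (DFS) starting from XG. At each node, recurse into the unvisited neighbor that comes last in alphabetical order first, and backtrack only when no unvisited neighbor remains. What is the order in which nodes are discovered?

XG -> FM -> PX -> ZV -> HX -> YT -> DZ -> WC -> VI -> LR -> EW -> JU -> LP

Visit XG
XG → FM
FM → PX
PX → ZV
ZV → HX
HX → YT
YT → DZ
DZ → WC
DZ → VI
VI → LR
LR → EW
EW → JU
PX → LP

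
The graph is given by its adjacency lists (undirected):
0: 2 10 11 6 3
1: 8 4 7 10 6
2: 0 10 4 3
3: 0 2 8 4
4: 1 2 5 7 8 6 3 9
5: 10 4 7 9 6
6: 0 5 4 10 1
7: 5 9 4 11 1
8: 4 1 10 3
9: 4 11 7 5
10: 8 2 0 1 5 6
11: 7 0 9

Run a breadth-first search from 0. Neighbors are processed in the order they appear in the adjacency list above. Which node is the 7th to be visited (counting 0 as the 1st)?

4

Visit 0; enqueue 2, 10, 11, 6, 3 → queue [2, 10, 11, 6, 3]
Visit 2; enqueue 4 → queue [10, 11, 6, 3, 4]
Visit 10; enqueue 8, 1, 5 → queue [11, 6, 3, 4, 8, 1, 5]
Visit 11; enqueue 7, 9 → queue [6, 3, 4, 8, 1, 5, 7, 9]
Visit 6 → queue [3, 4, 8, 1, 5, 7, 9]
Visit 3 → queue [4, 8, 1, 5, 7, 9]
Visit 4 → queue [8, 1, 5, 7, 9]
Visit 8 → queue [1, 5, 7, 9]
Visit 1 → queue [5, 7, 9]
Visit 5 → queue [7, 9]
Visit 7 → queue [9]
Visit 9 → queue []

Visit order: 0, 2, 10, 11, 6, 3, 4, 8, 1, 5, 7, 9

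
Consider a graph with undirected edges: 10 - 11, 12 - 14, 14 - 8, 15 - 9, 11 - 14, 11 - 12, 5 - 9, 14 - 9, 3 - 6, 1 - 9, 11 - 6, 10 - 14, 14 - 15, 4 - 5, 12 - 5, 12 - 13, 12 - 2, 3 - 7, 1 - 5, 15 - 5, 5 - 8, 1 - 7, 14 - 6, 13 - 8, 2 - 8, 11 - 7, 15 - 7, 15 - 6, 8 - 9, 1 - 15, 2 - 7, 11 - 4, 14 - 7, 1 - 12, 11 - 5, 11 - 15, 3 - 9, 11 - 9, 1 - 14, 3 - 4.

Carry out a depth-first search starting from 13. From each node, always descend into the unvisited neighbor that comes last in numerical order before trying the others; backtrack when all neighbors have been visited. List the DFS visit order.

Visit 13
13 → 12
12 → 14
14 → 15
15 → 11
11 → 10
11 → 9
9 → 8
8 → 5
5 → 4
4 → 3
3 → 7
7 → 2
7 → 1
3 → 6

13 12 14 15 11 10 9 8 5 4 3 7 2 1 6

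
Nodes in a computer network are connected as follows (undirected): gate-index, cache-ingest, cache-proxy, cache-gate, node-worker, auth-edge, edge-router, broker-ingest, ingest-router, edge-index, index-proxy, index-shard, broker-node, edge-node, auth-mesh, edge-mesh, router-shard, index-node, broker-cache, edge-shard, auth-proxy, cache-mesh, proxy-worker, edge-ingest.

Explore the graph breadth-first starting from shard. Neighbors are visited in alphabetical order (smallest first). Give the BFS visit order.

shard edge index router auth ingest mesh node gate proxy broker cache worker

Visit shard; enqueue edge, index, router → queue [edge, index, router]
Visit edge; enqueue auth, ingest, mesh, node → queue [index, router, auth, ingest, mesh, node]
Visit index; enqueue gate, proxy → queue [router, auth, ingest, mesh, node, gate, proxy]
Visit router → queue [auth, ingest, mesh, node, gate, proxy]
Visit auth → queue [ingest, mesh, node, gate, proxy]
Visit ingest; enqueue broker, cache → queue [mesh, node, gate, proxy, broker, cache]
Visit mesh → queue [node, gate, proxy, broker, cache]
Visit node; enqueue worker → queue [gate, proxy, broker, cache, worker]
Visit gate → queue [proxy, broker, cache, worker]
Visit proxy → queue [broker, cache, worker]
Visit broker → queue [cache, worker]
Visit cache → queue [worker]
Visit worker → queue []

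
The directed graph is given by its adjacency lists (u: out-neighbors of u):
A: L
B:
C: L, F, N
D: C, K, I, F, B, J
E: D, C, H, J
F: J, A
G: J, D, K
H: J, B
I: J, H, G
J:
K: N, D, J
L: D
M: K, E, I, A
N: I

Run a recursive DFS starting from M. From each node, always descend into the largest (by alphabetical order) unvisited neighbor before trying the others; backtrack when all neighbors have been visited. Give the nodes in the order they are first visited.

Visit M
M → K
K → N
N → I
I → J
I → H
H → B
I → G
G → D
D → F
F → A
A → L
D → C
M → E

M → K → N → I → J → H → B → G → D → F → A → L → C → E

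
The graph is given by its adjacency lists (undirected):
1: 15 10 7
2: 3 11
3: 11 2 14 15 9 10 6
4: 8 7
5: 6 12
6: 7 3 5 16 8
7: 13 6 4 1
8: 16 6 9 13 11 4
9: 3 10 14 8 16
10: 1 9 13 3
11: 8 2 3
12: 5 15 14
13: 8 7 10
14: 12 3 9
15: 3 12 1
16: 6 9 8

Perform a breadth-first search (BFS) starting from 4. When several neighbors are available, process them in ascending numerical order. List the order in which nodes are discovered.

4, 7, 8, 1, 6, 13, 9, 11, 16, 10, 15, 3, 5, 14, 2, 12

Visit 4; enqueue 7, 8 → queue [7, 8]
Visit 7; enqueue 1, 6, 13 → queue [8, 1, 6, 13]
Visit 8; enqueue 9, 11, 16 → queue [1, 6, 13, 9, 11, 16]
Visit 1; enqueue 10, 15 → queue [6, 13, 9, 11, 16, 10, 15]
Visit 6; enqueue 3, 5 → queue [13, 9, 11, 16, 10, 15, 3, 5]
Visit 13 → queue [9, 11, 16, 10, 15, 3, 5]
Visit 9; enqueue 14 → queue [11, 16, 10, 15, 3, 5, 14]
Visit 11; enqueue 2 → queue [16, 10, 15, 3, 5, 14, 2]
Visit 16 → queue [10, 15, 3, 5, 14, 2]
Visit 10 → queue [15, 3, 5, 14, 2]
Visit 15; enqueue 12 → queue [3, 5, 14, 2, 12]
Visit 3 → queue [5, 14, 2, 12]
Visit 5 → queue [14, 2, 12]
Visit 14 → queue [2, 12]
Visit 2 → queue [12]
Visit 12 → queue []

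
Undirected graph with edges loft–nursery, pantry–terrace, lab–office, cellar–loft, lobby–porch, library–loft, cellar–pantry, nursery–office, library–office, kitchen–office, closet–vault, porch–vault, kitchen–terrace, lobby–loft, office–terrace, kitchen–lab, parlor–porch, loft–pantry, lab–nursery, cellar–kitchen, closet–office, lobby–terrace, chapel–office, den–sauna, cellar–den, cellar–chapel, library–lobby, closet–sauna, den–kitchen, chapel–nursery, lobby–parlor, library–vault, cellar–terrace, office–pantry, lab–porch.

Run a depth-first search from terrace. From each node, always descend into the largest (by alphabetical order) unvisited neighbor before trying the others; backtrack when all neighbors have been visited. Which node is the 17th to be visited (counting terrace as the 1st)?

Visit terrace
terrace → pantry
pantry → office
office → nursery
nursery → loft
loft → lobby
lobby → porch
porch → vault
vault → library
vault → closet
closet → sauna
sauna → den
den → kitchen
kitchen → lab
kitchen → cellar
cellar → chapel
porch → parlor

Visit order: terrace, pantry, office, nursery, loft, lobby, porch, vault, library, closet, sauna, den, kitchen, lab, cellar, chapel, parlor

parlor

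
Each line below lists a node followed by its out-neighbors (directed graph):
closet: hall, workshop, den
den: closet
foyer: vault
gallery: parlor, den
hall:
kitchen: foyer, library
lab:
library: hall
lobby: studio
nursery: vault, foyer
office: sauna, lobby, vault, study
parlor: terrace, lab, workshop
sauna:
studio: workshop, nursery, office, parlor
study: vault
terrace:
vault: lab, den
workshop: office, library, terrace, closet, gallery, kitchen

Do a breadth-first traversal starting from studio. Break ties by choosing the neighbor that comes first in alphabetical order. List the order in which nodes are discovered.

Visit studio; enqueue nursery, office, parlor, workshop → queue [nursery, office, parlor, workshop]
Visit nursery; enqueue foyer, vault → queue [office, parlor, workshop, foyer, vault]
Visit office; enqueue lobby, sauna, study → queue [parlor, workshop, foyer, vault, lobby, sauna, study]
Visit parlor; enqueue lab, terrace → queue [workshop, foyer, vault, lobby, sauna, study, lab, terrace]
Visit workshop; enqueue closet, gallery, kitchen, library → queue [foyer, vault, lobby, sauna, study, lab, terrace, closet, gallery, kitchen, library]
Visit foyer → queue [vault, lobby, sauna, study, lab, terrace, closet, gallery, kitchen, library]
Visit vault; enqueue den → queue [lobby, sauna, study, lab, terrace, closet, gallery, kitchen, library, den]
Visit lobby → queue [sauna, study, lab, terrace, closet, gallery, kitchen, library, den]
Visit sauna → queue [study, lab, terrace, closet, gallery, kitchen, library, den]
Visit study → queue [lab, terrace, closet, gallery, kitchen, library, den]
Visit lab → queue [terrace, closet, gallery, kitchen, library, den]
Visit terrace → queue [closet, gallery, kitchen, library, den]
Visit closet; enqueue hall → queue [gallery, kitchen, library, den, hall]
Visit gallery → queue [kitchen, library, den, hall]
Visit kitchen → queue [library, den, hall]
Visit library → queue [den, hall]
Visit den → queue [hall]
Visit hall → queue []

studio nursery office parlor workshop foyer vault lobby sauna study lab terrace closet gallery kitchen library den hall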